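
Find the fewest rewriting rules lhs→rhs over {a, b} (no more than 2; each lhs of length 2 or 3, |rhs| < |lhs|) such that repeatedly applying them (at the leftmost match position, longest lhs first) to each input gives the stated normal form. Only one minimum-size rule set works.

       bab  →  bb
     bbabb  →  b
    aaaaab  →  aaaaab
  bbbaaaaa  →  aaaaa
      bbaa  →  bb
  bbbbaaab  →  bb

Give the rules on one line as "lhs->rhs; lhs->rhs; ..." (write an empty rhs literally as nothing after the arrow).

  | bab => bb
  | bbabb => bbbb => b
  | aaaaab
  | bbbaaaaa => aaaaa

ba->b; bbb->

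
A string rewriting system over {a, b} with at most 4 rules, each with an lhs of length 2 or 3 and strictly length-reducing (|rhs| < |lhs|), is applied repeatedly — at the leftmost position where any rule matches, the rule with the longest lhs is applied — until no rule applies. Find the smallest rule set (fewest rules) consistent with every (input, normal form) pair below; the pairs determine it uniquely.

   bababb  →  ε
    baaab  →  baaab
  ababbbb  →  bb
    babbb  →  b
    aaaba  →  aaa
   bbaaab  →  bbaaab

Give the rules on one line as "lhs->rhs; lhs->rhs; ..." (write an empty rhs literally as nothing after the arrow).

aba->a; abb->; bab->ab

  | bababb => ababb => abb => ε
  | baaab
  | ababbbb => abbbb => bb
  | babbb => abbb => b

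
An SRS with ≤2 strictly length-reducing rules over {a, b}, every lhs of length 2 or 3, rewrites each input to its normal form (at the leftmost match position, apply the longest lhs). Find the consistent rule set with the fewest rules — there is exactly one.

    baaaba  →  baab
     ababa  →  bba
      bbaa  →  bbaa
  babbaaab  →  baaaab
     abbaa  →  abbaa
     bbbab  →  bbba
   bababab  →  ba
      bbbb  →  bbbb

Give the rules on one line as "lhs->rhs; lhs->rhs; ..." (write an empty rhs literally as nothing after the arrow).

  | baaaba => baab
  | ababa => bba
  | bbaa
  | babbaaab => babaaab => baaaab

aba->b; bab->ba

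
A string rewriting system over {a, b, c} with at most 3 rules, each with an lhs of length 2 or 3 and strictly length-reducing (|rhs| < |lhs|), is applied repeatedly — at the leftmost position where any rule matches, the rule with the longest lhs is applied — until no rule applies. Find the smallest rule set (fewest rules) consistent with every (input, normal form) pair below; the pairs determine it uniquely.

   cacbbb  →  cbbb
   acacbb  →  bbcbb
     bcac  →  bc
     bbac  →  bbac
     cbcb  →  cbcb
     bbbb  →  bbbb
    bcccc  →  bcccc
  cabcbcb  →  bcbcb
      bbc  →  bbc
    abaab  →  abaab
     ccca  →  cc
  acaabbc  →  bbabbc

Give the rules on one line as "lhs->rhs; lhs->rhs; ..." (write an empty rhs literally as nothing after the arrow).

aca->bb; ca->

  | cacbbb => cbbb
  | acacbb => bbcbb
  | bcac => bc
  | bbac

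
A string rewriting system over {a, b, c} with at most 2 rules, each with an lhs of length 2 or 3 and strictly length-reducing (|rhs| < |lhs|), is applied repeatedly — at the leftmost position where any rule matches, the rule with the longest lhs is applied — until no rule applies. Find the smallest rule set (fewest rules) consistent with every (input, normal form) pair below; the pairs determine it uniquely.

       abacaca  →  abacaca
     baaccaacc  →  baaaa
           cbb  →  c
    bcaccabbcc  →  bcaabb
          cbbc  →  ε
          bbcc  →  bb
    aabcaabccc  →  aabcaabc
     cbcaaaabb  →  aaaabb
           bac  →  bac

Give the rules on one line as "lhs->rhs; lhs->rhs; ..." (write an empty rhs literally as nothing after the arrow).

  | abacaca
  | baaccaacc => baaaacc => baaaa
  | cbb => cb => c
  | bcaccabbcc => bcaabbcc => bcaabb

cb->c; cc->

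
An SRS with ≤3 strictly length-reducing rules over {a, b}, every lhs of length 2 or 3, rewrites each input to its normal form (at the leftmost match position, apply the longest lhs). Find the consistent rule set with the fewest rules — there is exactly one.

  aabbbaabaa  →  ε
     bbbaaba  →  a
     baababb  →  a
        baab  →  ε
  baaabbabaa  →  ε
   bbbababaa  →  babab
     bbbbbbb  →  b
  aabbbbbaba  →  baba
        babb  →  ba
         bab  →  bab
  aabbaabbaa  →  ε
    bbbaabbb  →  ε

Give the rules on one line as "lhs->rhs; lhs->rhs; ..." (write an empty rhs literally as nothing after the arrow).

aa->; bb->

  | aabbbaabaa => bbbaabaa => baabaa => bbaa => aa => ε
  | bbbaaba => baaba => bba => a
  | baababb => bbabb => abb => a
  | baab => bb => ε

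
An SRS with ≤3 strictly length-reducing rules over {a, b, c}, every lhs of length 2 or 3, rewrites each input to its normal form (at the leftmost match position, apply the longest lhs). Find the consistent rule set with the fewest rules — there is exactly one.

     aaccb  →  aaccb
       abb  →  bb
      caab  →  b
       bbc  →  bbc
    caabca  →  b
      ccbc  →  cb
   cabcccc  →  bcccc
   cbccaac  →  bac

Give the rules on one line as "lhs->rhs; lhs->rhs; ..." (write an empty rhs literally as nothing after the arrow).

ab->b; ca->; cbc->b

  | aaccb
  | abb => bb
  | caab => ab => b
  | bbc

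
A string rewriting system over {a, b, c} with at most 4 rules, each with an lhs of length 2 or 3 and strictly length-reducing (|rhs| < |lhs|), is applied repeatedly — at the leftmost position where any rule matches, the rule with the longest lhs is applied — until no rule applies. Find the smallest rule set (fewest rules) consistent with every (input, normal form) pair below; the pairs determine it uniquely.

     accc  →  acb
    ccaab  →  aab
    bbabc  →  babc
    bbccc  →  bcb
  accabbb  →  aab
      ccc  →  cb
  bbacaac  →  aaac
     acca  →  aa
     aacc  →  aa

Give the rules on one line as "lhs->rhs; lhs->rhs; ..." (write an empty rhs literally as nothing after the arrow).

bac->a; bb->b; cc->; ccc->cb

  | accc => acb
  | ccaab => aab
  | bbabc => babc
  | bbccc => bccc => bcb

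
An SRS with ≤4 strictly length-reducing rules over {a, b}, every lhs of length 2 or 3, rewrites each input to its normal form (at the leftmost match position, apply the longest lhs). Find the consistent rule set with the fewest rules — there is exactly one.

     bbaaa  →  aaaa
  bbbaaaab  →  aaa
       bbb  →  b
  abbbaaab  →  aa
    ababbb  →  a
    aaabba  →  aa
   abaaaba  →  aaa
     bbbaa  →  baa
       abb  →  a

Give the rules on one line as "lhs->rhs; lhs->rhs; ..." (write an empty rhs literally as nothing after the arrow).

aab->ba; ab->b; bb->a

  | bbaaa => aaaa
  | bbbaaaab => abaaaab => baaaab => baaba => bbaa => aaa
  | bbb => ab => b
  | abbbaaab => bbbaaab => abaaab => baaab => baba => bba => aa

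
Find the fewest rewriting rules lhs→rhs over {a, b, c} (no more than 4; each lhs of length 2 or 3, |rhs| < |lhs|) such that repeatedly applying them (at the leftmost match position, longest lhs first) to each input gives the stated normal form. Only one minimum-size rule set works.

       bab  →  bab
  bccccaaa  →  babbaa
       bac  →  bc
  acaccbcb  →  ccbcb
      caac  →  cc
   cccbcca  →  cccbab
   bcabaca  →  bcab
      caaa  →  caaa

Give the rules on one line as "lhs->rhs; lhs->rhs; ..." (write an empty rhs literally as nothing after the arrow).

ac->c; aca->; cca->ab

  | bab
  | bccccaaa => bccabaa => babbaa
  | bac => bc
  | acaccbcb => ccbcb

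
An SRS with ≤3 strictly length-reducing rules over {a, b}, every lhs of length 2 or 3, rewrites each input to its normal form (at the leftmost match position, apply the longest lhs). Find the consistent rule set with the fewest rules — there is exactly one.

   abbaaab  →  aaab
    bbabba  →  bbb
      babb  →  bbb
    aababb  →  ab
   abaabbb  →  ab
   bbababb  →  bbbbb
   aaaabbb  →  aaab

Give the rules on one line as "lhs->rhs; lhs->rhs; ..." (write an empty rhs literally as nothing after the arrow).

abb->; ba->; bab->bb

  | abbaaab => aaab
  | bbabba => bbbba => bbb
  | babb => bbb
  | aababb => aabbb => ab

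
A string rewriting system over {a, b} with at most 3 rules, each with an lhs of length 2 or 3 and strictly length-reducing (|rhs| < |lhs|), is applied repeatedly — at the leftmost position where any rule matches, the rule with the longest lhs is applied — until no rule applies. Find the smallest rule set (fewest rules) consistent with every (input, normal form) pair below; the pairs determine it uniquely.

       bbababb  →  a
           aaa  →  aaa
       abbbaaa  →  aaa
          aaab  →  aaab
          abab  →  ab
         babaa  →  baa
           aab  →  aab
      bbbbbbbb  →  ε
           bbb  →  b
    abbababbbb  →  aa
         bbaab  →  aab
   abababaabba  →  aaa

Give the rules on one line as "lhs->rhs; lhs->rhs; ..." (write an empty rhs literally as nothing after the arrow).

  | bbababb => ababb => abb => a
  | aaa
  | abbbaaa => abaaa => aaa
  | aaab

aba->a; bb->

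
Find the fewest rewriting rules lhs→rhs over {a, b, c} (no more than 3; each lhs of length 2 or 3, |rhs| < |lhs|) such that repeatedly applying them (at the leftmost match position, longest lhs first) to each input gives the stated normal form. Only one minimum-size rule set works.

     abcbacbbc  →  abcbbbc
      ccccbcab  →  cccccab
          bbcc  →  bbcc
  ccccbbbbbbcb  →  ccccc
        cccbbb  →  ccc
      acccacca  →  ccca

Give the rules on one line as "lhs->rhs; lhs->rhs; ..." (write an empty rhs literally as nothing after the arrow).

ac->; ccb->cc

  | abcbacbbc => abcbbbc
  | ccccbcab => cccccab
  | bbcc
  | ccccbbbbbbcb => ccccbbbbbcb => ccccbbbbcb => ccccbbbcb => ccccbbcb => ccccbcb => cccccb => ccccc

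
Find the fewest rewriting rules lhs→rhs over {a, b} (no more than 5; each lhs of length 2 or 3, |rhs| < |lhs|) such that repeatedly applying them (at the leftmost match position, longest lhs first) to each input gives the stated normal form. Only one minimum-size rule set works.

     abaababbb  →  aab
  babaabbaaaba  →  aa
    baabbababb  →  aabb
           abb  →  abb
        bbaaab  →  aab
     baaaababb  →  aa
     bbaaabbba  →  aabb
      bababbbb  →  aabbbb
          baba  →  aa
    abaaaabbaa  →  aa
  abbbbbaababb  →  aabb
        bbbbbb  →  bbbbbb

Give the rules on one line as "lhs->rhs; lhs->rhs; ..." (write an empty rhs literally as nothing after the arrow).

aaa->aa; ba->; baa->ab; bab->a

  | abaababbb => aabbabbb => aababb => aaab => aab
  | babaabbaaaba => aaabbaaaba => aabbaaaba => aabababa => aaaaba => aaaba => aaba => aa
  | baabbababb => abbbababb => abbaabb => ababbb => aabb
  | abb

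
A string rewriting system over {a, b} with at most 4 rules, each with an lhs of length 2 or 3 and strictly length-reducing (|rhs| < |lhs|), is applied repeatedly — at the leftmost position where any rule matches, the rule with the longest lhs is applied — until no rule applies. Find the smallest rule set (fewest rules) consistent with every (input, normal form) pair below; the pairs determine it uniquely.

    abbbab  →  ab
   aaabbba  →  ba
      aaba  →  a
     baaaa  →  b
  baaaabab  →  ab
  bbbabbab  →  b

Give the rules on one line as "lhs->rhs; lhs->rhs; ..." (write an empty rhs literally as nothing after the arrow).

  | abbbab => abab => ab
  | aaabbba => babbba => baba => ba
  | aaba => bba => a
  | baaaa => bbaa => aa => b

aa->b; aba->a; bb->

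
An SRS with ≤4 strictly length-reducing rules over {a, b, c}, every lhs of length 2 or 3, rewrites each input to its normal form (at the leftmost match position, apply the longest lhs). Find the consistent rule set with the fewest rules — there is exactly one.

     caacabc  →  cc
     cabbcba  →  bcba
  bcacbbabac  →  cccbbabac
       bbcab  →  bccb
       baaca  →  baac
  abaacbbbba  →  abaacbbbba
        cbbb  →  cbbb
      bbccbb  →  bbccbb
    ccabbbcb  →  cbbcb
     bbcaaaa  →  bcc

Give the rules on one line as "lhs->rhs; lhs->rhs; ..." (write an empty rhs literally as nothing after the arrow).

  | caacabc => cacabc => ccabc => cc
  | cabbcba => bcba
  | bcacbbabac => cccbbabac
  | bbcab => bccb

bca->cc; ca->c; cab->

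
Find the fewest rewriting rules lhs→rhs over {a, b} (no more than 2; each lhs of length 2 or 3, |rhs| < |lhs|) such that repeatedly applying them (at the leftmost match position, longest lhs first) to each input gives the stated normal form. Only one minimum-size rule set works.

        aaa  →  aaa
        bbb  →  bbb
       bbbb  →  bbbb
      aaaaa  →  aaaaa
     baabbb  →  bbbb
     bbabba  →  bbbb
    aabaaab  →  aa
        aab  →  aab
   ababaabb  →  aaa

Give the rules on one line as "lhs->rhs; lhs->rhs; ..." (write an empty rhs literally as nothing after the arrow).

abb->a; ba->b

  | aaa
  | bbb
  | bbbb
  | aaaaa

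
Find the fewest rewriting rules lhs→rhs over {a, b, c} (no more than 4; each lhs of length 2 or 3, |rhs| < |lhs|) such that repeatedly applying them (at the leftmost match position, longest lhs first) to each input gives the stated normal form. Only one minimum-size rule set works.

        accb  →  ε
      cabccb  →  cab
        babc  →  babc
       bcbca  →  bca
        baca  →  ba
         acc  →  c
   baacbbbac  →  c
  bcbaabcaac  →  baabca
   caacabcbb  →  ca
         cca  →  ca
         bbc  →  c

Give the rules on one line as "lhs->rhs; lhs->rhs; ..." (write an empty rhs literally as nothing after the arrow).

ac->; bb->c; cb->; cc->c

  | accb => cb => ε
  | cabccb => cabcb => cab
  | babc
  | bcbca => bca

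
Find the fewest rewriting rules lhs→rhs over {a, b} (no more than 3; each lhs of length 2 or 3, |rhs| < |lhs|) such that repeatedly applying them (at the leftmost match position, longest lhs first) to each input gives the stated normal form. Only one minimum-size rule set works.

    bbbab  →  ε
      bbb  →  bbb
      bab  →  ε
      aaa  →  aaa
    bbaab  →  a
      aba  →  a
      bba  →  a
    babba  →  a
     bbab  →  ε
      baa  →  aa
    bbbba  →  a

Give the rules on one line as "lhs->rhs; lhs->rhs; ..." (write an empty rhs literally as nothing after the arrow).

  | bbbab => bbab => bab => ab => ε
  | bbb
  | bab => ab => ε
  | aaa

ab->; ba->a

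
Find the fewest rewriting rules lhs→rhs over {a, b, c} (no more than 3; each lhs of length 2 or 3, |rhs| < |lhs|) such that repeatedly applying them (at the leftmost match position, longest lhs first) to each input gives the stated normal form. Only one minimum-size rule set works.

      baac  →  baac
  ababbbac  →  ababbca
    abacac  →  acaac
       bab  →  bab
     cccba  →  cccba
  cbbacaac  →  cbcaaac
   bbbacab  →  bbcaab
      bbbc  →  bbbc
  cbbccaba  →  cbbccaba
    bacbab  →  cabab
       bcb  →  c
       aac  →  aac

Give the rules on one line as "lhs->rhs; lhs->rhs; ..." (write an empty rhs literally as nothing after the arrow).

  | baac
  | ababbbac => ababbca
  | abacac => acaac
  | bab

bac->ca; bcb->c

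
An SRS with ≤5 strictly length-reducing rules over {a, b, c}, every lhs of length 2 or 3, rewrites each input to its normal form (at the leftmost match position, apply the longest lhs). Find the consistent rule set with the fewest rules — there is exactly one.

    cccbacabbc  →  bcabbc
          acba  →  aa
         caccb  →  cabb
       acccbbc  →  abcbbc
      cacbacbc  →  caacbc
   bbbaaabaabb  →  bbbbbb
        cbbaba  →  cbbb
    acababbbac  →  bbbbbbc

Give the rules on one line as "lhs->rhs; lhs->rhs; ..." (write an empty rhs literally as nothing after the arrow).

  | cccbacabbc => bcbacabbc => bacabbc => bcabbc
  | acba => aa
  | caccb => cabb
  | acccbbc => abcbbc

aca->bb; ba->b; cba->a; cc->b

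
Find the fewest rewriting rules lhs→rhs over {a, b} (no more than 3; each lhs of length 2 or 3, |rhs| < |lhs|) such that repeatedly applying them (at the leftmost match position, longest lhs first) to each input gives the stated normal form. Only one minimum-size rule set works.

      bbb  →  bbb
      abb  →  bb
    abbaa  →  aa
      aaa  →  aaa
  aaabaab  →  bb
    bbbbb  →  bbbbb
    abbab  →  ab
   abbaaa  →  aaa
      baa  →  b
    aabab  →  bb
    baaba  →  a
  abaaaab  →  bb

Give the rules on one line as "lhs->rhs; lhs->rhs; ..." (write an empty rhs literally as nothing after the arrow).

abb->bb; ba->b; bba->a

  | bbb
  | abb => bb
  | abbaa => bbaa => aa
  | aaa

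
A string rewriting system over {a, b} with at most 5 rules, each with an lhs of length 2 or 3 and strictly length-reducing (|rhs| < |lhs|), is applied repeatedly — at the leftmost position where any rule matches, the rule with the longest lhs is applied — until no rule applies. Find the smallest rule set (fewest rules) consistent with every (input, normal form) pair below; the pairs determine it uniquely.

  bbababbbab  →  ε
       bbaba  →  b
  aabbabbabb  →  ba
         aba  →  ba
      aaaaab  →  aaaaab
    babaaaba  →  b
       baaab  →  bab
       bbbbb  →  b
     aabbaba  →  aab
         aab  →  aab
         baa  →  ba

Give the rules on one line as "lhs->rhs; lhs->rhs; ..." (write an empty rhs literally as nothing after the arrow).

  | bbababbbab => bbabbbab => bbbbab => bbab => bb => ε
  | bbaba => bba => b
  | aabbabbabb => aabbbabb => aababb => ababb => babb => ba
  | aba => ba

aba->ba; baa->ba; bb->; bba->b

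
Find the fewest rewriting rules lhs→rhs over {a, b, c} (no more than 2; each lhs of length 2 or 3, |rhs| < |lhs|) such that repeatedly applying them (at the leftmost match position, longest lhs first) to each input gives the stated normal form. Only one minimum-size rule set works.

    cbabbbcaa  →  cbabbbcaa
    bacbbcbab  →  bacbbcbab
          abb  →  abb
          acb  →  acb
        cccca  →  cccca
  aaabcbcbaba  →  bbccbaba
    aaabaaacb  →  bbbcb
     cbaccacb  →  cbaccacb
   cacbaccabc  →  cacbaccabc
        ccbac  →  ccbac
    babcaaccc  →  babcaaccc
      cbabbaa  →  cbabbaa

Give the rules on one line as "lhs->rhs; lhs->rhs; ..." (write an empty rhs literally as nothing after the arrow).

aaa->b; cbc->cc

  | cbabbbcaa
  | bacbbcbab
  | abb
  | acb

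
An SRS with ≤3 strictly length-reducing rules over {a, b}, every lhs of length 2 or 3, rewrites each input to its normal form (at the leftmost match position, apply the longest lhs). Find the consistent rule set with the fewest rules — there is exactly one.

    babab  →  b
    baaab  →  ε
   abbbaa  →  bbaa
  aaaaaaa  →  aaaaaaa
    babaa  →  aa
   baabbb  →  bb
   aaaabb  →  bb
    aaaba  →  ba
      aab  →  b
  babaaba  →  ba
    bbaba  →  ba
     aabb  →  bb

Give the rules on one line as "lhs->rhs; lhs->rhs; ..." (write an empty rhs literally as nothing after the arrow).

ab->b; bab->; bbb->bb

  | babab => ab => b
  | baaab => baab => bab => ε
  | abbbaa => bbbaa => bbaa
  | aaaaaaa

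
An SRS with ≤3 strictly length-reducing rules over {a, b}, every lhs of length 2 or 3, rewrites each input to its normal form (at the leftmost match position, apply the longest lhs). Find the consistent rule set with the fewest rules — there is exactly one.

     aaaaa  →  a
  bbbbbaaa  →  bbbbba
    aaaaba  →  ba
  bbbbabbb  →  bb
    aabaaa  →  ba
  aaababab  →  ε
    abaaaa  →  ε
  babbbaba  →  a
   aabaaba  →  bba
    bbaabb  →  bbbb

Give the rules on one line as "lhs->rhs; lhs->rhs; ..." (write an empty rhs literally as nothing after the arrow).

aa->; ab->; bab->ab

  | aaaaa => aaa => a
  | bbbbbaaa => bbbbba
  | aaaaba => aaba => ba
  | bbbbabbb => bbbabbb => bbabbb => babbb => abbb => bb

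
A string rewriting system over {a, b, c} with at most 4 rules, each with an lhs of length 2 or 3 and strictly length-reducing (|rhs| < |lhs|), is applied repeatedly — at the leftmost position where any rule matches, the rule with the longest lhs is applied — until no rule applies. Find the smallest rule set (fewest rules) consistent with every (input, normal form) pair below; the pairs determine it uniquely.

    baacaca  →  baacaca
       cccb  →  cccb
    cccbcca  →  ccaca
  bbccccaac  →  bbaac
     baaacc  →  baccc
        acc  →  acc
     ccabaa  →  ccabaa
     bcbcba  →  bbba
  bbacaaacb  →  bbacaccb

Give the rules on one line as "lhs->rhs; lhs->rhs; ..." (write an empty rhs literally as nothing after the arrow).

aaa->ac; bc->b; cbc->a

  | baacaca
  | cccb
  | cccbcca => ccaca
  | bbccccaac => bbcccaac => bbccaac => bbcaac => bbaac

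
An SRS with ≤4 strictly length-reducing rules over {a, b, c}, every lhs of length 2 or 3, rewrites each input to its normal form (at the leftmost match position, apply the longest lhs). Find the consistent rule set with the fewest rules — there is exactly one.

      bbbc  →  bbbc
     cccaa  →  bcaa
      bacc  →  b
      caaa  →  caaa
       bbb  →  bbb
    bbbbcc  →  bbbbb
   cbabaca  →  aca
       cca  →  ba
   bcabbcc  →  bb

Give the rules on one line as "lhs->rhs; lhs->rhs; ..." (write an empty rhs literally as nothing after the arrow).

ab->; cb->; cc->b

  | bbbc
  | cccaa => bcaa
  | bacc => bab => b
  | caaa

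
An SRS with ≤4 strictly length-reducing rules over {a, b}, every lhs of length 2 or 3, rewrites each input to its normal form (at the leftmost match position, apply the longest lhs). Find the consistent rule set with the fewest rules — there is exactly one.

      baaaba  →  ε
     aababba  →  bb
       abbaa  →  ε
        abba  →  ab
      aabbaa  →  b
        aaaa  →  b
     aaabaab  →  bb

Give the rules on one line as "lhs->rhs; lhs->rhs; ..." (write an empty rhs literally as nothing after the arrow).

  | baaaba => aaaba => baba => ba => ε
  | aababba => bbabba => bbba => bb
  | abbaa => abaa => aaa => ba => ε
  | abba => ab

aa->b; ba->; baa->aa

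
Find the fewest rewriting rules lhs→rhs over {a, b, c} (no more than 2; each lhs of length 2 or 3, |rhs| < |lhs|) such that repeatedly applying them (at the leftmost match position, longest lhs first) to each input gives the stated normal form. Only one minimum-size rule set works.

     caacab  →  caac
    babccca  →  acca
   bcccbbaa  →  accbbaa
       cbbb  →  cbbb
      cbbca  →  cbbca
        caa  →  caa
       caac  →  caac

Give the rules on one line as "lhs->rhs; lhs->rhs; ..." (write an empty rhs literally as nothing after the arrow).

  | caacab => caac
  | babccca => bccca => acca
  | bcccbbaa => accbbaa
  | cbbb

ab->; bcc->ac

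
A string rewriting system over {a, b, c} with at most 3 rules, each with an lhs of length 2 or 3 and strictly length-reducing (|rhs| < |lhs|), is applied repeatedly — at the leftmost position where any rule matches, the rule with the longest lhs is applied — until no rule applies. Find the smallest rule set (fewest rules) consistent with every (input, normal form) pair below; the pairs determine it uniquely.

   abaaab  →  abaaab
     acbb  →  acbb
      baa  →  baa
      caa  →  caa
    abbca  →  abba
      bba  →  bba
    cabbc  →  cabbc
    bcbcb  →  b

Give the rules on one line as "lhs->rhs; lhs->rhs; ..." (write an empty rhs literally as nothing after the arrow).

  | abaaab
  | acbb
  | baa
  | caa

bca->ba; bcb->b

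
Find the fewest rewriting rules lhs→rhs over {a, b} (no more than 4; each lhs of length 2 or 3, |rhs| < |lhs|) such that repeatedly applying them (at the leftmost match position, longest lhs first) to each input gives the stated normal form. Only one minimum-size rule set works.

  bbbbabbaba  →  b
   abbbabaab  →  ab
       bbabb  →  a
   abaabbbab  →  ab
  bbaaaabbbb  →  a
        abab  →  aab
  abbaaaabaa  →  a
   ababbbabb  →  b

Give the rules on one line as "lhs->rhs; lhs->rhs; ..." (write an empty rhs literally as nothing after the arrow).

  | bbbbabbaba => bbabbaba => abbaba => aaba => aaa => b
  | abbbabaab => ababaab => aabaab => aaaab => bab => ab
  | bbabb => abb => a
  | abaabbbab => aaabbbab => bbbbab => bbab => ab

aaa->b; ba->a; bb->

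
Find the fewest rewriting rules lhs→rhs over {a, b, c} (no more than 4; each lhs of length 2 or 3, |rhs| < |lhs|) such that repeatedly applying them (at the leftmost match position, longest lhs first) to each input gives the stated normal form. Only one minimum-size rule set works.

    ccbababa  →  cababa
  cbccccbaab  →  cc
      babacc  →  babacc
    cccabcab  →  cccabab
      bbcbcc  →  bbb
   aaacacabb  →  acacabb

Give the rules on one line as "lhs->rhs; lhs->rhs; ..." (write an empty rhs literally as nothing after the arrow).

aa->; bc->b; cb->

  | ccbababa => cababa
  | cbccccbaab => ccccbaab => cccaab => cccb => cc
  | babacc
  | cccabcab => cccabab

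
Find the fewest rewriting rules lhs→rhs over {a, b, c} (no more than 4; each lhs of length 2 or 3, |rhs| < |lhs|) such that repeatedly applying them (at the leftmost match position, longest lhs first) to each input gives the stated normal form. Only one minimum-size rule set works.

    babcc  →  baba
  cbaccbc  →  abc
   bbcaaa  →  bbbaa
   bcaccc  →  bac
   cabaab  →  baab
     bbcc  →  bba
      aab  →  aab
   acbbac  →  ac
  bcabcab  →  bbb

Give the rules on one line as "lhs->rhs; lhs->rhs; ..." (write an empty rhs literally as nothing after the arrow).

  | babcc => baba
  | cbaccbc => caccbc => ccbc => abc
  | bbcaaa => bbbaa
  | bcaccc => bccc => bac

ca->; caa->ba; cb->c; cc->a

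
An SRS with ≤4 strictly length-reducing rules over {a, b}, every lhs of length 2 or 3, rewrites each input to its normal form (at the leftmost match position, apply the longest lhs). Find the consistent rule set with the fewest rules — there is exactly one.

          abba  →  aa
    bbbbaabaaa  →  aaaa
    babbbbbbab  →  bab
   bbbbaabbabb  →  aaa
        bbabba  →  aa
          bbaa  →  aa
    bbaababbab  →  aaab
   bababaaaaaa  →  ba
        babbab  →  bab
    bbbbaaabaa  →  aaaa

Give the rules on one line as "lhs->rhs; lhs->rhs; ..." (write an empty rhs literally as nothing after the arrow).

aba->a; baa->ba; bb->

  | abba => aa
  | bbbbaabaaa => bbaabaaa => aabaaa => aaaa
  | babbbbbbab => babbbbab => babbab => baab => bab
  | bbbbaabbabb => bbaabbabb => aabbabb => aaabb => aaa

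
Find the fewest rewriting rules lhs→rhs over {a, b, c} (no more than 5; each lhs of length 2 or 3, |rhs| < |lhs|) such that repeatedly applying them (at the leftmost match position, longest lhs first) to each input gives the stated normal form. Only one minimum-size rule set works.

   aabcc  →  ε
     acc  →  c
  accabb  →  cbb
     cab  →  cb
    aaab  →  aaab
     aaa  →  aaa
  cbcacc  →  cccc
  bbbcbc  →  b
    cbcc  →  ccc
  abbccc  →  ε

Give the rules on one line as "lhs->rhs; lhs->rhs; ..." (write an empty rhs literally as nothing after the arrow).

ac->; bbc->a; bc->c; ca->c

  | aabcc => aacc => ac => ε
  | acc => c
  | accabb => cabb => cbb
  | cab => cb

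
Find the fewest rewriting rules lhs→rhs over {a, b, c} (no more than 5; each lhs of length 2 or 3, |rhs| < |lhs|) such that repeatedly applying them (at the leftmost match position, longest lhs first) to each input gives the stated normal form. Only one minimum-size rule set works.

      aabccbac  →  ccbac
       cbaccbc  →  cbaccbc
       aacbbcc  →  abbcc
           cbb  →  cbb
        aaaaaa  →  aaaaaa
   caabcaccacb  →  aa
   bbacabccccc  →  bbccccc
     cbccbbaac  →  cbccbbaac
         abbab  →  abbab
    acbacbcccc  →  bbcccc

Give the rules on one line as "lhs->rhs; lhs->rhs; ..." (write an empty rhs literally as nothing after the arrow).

  | aabccbac => ccbac
  | cbaccbc
  | aacbbcc => abbcc
  | cbb

aab->; acb->b; ca->a; cac->aa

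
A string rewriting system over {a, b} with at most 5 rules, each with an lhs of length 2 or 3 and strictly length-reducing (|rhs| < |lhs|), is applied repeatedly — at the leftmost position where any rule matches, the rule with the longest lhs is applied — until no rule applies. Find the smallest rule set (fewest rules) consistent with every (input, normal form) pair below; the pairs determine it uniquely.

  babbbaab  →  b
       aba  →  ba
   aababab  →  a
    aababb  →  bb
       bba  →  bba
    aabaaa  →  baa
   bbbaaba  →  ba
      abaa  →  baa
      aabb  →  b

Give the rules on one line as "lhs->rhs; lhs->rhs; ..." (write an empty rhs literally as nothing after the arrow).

aaa->aa; ab->b; abb->b; bbb->a

  | babbbaab => bbbaab => aaab => aab => ab => b
  | aba => ba
  | aababab => ababab => babab => bbab => bbb => a
  | aababb => ababb => babb => bb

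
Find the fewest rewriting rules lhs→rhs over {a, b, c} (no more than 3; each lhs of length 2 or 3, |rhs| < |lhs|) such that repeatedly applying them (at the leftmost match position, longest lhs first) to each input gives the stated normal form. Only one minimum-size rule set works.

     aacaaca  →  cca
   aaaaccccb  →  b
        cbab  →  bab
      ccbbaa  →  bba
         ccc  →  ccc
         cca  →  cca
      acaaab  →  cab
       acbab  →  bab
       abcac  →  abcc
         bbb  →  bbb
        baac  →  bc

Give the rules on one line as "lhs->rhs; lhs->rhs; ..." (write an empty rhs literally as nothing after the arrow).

  | aacaaca => acaaca => caaca => caca => cca
  | aaaaccccb => aaaccccb => aaccccb => accccb => ccccb => cccb => ccb => cb => b
  | cbab => bab
  | ccbbaa => cbbaa => bbaa => bba

aa->a; ac->c; cb->b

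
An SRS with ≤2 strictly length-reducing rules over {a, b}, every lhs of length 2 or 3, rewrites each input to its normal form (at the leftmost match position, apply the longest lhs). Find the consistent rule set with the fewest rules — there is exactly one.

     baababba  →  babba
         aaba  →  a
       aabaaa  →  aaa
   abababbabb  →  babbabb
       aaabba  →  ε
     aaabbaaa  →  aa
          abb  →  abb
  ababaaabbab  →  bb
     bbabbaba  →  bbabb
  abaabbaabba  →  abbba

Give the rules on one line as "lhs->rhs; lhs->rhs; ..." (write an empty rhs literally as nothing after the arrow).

aab->; aba->

  | baababba => babba
  | aaba => a
  | aabaaa => aaa
  | abababbabb => babbabb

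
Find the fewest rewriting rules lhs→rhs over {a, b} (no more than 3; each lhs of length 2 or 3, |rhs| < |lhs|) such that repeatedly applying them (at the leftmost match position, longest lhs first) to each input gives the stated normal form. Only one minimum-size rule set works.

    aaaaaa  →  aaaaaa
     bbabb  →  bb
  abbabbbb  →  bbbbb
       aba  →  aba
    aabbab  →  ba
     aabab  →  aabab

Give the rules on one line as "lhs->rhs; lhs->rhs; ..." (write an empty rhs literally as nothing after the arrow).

  | aaaaaa
  | bbabb => bb
  | abbabbbb => baabbbb => bbbbb
  | aba

abb->ba; baa->b; bba->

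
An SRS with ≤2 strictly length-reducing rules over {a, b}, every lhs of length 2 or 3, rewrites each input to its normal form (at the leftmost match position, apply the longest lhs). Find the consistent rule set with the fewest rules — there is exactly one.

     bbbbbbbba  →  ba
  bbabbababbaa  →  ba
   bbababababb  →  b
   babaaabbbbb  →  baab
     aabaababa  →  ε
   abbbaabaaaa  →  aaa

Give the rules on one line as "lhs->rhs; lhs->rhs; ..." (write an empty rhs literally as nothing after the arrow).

aba->; bb->b

  | bbbbbbbba => bbbbbbba => bbbbbba => bbbbba => bbbba => bbba => bba => ba
  | bbabbababbaa => babbababbaa => babababbaa => bbabbaa => babbaa => babaa => ba
  | bbababababb => bababababb => bbababb => bababb => bbb => bb => b
  | babaaabbbbb => baabbbbb => baabbbb => baabbb => baabb => baab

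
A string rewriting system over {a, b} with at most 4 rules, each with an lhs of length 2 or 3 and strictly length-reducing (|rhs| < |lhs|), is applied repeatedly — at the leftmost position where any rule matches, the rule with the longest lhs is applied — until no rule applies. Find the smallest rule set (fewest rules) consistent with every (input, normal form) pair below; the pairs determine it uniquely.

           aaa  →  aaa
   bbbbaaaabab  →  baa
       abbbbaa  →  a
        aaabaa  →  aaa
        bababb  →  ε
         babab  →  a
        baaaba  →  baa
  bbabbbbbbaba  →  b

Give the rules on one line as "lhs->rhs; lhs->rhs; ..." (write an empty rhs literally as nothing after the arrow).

ab->; aba->; bb->a

  | aaa
  | bbbbaaaabab => abbaaaabab => baaaabab => baaab => baa
  | abbbbaa => bbbaa => abaa => a
  | aaabaa => aaa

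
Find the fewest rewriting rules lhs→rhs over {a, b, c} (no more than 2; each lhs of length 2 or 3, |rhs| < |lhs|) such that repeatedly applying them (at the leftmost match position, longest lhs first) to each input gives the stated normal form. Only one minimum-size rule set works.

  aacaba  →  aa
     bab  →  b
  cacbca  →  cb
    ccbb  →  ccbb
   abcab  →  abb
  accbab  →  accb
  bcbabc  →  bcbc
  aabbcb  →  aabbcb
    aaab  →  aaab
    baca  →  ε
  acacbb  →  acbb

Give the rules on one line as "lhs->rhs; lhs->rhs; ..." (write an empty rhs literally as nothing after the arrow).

ba->; ca->

  | aacaba => aaba => aa
  | bab => b
  | cacbca => cbca => cb
  | ccbb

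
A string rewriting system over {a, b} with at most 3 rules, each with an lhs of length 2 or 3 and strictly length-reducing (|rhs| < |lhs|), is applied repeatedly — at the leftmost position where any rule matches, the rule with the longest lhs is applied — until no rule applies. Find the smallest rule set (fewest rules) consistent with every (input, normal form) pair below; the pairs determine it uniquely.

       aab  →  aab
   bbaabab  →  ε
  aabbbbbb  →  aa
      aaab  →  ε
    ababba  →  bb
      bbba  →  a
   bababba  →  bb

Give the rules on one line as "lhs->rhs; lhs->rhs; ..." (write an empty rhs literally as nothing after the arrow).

  | aab
  | bbaabab => baabab => aabab => aaab => bbb => ε
  | aabbbbbb => aabbb => aa
  | aaab => bbb => ε

aaa->bb; ba->a; bbb->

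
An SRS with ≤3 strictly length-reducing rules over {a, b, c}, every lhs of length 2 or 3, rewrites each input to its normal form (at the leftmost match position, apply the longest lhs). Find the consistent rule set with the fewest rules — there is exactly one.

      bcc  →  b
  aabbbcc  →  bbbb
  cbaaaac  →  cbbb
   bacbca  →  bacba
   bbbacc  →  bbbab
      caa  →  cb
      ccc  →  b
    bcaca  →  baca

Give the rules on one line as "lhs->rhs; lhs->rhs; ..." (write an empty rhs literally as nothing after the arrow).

  | bcc => bc => b
  | aabbbcc => bbbbcc => bbbbc => bbbb
  | cbaaaac => cbbaac => cbbbc => cbbb
  | bacbca => bacba

aa->b; bc->b; cc->b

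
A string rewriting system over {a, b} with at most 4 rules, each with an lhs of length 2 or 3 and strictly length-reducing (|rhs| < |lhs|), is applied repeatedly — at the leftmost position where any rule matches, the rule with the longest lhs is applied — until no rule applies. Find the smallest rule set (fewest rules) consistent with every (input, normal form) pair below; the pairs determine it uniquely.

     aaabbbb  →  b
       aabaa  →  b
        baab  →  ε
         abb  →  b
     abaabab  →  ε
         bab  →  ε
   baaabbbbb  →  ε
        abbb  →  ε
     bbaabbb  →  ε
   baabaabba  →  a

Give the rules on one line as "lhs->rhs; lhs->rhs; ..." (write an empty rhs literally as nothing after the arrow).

  | aaabbbb => babbbb => abbbb => bbb => b
  | aabaa => bbaa => aa => b
  | baab => aab => bb => ε
  | abb => b

aa->b; ab->; ba->a; bb->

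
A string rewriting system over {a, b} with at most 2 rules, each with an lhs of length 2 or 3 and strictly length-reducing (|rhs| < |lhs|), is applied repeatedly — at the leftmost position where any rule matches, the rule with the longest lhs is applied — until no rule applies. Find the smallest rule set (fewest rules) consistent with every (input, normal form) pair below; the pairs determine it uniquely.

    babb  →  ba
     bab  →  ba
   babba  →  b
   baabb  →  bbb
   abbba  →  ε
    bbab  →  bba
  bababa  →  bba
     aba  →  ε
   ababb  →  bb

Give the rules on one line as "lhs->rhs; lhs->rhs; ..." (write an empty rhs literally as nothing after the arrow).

  | babb => bab => ba
  | bab => ba
  | babba => baba => baa => b
  | baabb => bbb

aa->; ab->a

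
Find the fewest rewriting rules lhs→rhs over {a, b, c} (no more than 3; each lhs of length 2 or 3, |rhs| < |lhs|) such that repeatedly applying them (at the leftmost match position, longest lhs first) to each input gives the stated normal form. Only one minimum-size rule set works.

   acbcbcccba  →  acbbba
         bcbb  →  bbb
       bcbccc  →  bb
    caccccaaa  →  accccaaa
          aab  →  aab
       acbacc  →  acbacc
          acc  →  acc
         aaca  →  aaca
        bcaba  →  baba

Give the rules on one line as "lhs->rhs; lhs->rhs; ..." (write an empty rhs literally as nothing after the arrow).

  | acbcbcccba => acbbcccba => acbbccba => acbbcba => acbbba
  | bcbb => bbb
  | bcbccc => bbccc => bbcc => bbc => bb
  | caccccaaa => accccaaa

bc->b; cac->ac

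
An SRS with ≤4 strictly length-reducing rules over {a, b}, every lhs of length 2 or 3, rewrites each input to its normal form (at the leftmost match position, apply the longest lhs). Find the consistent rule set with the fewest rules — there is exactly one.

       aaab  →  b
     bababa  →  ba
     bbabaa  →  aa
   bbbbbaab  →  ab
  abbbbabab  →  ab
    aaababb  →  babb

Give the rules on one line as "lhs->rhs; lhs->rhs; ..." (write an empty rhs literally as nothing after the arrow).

aaa->; aba->a; bba->ab; bbb->

  | aaab => b
  | bababa => baba => ba
  | bbabaa => abbaa => aaba => aa
  | bbbbbaab => bbaab => abab => ab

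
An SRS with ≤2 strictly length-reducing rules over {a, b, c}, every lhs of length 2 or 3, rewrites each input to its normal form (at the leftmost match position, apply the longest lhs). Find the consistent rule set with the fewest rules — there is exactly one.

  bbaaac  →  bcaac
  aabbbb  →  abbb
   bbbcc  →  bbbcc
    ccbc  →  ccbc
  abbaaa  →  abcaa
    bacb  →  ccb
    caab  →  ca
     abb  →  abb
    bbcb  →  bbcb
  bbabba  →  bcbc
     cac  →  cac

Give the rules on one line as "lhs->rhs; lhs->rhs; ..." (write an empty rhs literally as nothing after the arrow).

  | bbaaac => bcaac
  | aabbbb => abbb
  | bbbcc
  | ccbc

aab->a; ba->c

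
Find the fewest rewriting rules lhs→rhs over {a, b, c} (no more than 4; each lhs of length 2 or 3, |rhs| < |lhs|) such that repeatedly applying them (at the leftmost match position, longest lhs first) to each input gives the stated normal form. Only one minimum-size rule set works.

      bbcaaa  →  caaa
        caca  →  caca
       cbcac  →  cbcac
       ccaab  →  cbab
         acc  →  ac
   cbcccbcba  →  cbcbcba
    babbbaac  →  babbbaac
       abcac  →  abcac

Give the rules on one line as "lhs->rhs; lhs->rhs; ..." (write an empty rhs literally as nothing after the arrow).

bbc->c; cc->c; cca->cb

  | bbcaaa => caaa
  | caca
  | cbcac
  | ccaab => cbab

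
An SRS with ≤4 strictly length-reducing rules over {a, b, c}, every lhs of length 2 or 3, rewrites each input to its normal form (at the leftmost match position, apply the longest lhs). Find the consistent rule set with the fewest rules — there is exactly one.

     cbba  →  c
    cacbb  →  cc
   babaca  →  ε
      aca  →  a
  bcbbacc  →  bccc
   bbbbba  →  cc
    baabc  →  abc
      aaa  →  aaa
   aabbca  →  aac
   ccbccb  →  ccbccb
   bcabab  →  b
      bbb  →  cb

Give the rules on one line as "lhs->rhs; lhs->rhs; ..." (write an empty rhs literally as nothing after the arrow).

ba->; bb->c; ca->

  | cbba => cca => c
  | cacbb => cbb => cc
  | babaca => baca => ca => ε
  | aca => a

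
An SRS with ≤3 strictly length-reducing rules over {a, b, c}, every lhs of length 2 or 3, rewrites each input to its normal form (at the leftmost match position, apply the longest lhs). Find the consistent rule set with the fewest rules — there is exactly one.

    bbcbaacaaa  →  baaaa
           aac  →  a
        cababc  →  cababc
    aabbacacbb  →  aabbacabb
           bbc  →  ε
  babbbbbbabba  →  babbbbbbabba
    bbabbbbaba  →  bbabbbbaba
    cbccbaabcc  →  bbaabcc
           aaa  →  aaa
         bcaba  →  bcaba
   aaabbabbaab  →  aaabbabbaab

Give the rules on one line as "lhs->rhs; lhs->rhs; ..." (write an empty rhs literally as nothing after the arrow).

  | bbcbaacaaa => baacaaa => baaaa
  | aac => a
  | cababc
  | aabbacacbb => aabbacabb

aac->a; bbc->; cb->b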